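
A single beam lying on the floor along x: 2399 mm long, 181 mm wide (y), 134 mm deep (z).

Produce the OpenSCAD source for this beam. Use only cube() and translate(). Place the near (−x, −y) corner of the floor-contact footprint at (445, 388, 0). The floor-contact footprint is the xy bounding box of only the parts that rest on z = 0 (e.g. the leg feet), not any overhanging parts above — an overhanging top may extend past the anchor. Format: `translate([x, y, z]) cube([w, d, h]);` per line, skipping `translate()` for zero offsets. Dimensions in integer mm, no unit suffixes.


translate([445, 388, 0]) cube([2399, 181, 134]);


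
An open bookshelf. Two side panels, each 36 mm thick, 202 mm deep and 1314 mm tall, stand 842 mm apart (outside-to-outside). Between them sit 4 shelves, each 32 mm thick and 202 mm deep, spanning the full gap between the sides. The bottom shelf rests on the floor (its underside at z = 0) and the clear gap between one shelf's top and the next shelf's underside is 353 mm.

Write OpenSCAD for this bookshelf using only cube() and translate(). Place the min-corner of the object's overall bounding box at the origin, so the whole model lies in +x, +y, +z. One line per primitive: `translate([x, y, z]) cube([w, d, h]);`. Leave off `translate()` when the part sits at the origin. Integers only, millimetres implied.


cube([36, 202, 1314]);
translate([806, 0, 0]) cube([36, 202, 1314]);
translate([36, 0, 0]) cube([770, 202, 32]);
translate([36, 0, 385]) cube([770, 202, 32]);
translate([36, 0, 770]) cube([770, 202, 32]);
translate([36, 0, 1155]) cube([770, 202, 32]);


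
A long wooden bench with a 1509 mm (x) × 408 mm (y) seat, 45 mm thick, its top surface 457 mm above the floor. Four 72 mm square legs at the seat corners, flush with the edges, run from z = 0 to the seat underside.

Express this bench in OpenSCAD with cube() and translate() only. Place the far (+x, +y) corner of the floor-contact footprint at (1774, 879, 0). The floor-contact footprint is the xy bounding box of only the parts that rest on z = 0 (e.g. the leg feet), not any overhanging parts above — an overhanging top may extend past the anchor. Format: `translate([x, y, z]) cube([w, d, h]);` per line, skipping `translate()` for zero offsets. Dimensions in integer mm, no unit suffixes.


translate([265, 471, 412]) cube([1509, 408, 45]);
translate([265, 471, 0]) cube([72, 72, 412]);
translate([265, 807, 0]) cube([72, 72, 412]);
translate([1702, 471, 0]) cube([72, 72, 412]);
translate([1702, 807, 0]) cube([72, 72, 412]);


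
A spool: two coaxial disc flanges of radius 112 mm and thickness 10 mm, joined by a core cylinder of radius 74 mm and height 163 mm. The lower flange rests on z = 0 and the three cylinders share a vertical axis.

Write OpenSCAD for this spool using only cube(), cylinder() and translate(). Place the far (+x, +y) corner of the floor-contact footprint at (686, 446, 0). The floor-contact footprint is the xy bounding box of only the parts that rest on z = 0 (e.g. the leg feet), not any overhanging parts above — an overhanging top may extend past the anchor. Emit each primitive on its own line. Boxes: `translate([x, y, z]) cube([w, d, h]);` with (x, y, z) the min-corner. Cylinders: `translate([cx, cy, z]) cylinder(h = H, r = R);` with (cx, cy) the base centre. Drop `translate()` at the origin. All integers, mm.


translate([574, 334, 0]) cylinder(h = 10, r = 112);
translate([574, 334, 10]) cylinder(h = 163, r = 74);
translate([574, 334, 173]) cylinder(h = 10, r = 112);


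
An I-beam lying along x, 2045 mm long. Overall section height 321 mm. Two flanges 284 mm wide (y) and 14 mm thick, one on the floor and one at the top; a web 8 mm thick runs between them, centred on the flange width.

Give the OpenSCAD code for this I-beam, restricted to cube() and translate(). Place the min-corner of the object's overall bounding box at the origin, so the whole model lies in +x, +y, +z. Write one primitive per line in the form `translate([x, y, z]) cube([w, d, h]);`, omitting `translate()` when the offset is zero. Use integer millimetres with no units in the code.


cube([2045, 284, 14]);
translate([0, 138, 14]) cube([2045, 8, 293]);
translate([0, 0, 307]) cube([2045, 284, 14]);


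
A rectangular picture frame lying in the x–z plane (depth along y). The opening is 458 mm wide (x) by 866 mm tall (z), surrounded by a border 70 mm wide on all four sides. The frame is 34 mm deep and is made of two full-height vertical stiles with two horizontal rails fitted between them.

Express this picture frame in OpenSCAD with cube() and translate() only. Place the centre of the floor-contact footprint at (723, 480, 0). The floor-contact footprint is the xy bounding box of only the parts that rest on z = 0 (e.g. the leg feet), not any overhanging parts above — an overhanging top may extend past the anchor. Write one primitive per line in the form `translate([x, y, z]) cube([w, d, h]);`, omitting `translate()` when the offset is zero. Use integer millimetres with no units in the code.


translate([424, 463, 0]) cube([70, 34, 1006]);
translate([952, 463, 0]) cube([70, 34, 1006]);
translate([494, 463, 0]) cube([458, 34, 70]);
translate([494, 463, 936]) cube([458, 34, 70]);


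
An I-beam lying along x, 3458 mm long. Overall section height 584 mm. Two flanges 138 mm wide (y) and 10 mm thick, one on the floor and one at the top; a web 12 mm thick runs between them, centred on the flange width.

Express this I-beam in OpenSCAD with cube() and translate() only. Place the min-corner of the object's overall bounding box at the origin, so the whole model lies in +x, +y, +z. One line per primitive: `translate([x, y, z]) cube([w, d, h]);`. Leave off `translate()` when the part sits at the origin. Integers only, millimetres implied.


cube([3458, 138, 10]);
translate([0, 63, 10]) cube([3458, 12, 564]);
translate([0, 0, 574]) cube([3458, 138, 10]);


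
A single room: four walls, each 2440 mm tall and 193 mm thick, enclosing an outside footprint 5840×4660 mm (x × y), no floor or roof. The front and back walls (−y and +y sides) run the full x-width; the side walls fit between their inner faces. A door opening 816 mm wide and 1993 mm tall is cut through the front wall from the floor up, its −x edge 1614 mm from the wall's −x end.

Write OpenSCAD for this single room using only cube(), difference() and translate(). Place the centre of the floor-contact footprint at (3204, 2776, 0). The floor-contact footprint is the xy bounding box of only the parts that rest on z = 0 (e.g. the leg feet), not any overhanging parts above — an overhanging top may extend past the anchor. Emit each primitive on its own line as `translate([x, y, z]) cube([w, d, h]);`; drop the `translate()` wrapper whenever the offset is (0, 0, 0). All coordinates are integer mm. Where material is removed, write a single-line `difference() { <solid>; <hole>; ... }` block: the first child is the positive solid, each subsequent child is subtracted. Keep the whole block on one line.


difference() { translate([284, 446, 0]) cube([5840, 193, 2440]); translate([1898, 446, 0]) cube([816, 193, 1993]); }
translate([284, 4913, 0]) cube([5840, 193, 2440]);
translate([284, 639, 0]) cube([193, 4274, 2440]);
translate([5931, 639, 0]) cube([193, 4274, 2440]);


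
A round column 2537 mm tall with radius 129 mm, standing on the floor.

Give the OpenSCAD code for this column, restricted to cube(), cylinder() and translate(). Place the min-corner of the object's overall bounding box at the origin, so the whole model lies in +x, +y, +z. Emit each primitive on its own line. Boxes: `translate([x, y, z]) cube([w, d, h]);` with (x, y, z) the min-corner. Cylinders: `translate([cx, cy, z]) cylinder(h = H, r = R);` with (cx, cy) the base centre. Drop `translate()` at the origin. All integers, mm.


translate([129, 129, 0]) cylinder(h = 2537, r = 129);


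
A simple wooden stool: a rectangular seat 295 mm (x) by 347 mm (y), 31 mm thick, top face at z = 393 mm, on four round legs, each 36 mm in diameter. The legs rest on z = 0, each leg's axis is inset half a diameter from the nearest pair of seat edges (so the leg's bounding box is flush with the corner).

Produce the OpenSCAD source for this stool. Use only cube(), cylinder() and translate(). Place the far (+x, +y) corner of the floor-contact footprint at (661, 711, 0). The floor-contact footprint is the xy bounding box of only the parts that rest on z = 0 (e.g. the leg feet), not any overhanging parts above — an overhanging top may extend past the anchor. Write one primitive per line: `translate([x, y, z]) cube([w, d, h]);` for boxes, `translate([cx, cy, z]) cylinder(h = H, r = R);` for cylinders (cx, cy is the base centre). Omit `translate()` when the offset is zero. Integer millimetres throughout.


translate([366, 364, 362]) cube([295, 347, 31]);
translate([384, 382, 0]) cylinder(h = 362, r = 18);
translate([643, 382, 0]) cylinder(h = 362, r = 18);
translate([384, 693, 0]) cylinder(h = 362, r = 18);
translate([643, 693, 0]) cylinder(h = 362, r = 18);


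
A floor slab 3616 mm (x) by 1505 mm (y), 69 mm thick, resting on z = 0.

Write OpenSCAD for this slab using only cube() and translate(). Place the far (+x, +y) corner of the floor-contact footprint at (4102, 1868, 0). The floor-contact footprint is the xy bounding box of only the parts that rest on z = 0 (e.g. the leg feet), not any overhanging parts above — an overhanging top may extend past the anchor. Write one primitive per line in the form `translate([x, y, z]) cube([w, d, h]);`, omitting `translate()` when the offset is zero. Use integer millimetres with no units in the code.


translate([486, 363, 0]) cube([3616, 1505, 69]);


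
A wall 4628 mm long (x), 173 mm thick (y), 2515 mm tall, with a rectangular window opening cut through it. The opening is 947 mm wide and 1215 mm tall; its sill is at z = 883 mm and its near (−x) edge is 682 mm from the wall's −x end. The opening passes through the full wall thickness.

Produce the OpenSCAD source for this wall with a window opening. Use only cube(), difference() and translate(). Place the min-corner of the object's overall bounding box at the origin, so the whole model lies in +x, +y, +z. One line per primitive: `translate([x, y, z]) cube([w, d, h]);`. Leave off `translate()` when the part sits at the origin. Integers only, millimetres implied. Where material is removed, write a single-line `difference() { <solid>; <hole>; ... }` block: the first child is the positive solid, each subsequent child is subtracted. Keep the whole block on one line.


difference() { cube([4628, 173, 2515]); translate([682, 0, 883]) cube([947, 173, 1215]); }


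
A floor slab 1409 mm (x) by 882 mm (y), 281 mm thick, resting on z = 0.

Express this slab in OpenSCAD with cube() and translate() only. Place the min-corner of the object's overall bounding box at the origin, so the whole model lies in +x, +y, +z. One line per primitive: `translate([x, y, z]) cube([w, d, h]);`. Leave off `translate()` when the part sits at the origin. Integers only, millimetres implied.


cube([1409, 882, 281]);


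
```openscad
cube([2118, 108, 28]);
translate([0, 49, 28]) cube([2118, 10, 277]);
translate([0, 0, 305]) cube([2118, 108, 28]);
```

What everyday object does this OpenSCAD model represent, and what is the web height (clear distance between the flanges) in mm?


An I-beam. The web height is 277 mm.

Two wide flanges with a thin centred web — an I-beam. Overall 333 mm minus two 28 mm flanges gives a web of 333 − 2·28 = 277 mm.


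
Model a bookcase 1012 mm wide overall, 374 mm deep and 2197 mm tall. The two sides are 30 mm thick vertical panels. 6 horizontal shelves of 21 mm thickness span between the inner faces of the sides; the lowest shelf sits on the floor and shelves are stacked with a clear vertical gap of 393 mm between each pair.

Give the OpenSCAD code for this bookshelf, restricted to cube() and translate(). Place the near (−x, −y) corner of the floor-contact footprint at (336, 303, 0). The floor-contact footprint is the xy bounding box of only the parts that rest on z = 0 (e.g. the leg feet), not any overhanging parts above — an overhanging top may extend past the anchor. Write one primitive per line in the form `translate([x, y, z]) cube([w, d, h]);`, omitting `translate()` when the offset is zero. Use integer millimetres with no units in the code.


translate([336, 303, 0]) cube([30, 374, 2197]);
translate([1318, 303, 0]) cube([30, 374, 2197]);
translate([366, 303, 0]) cube([952, 374, 21]);
translate([366, 303, 414]) cube([952, 374, 21]);
translate([366, 303, 828]) cube([952, 374, 21]);
translate([366, 303, 1242]) cube([952, 374, 21]);
translate([366, 303, 1656]) cube([952, 374, 21]);
translate([366, 303, 2070]) cube([952, 374, 21]);


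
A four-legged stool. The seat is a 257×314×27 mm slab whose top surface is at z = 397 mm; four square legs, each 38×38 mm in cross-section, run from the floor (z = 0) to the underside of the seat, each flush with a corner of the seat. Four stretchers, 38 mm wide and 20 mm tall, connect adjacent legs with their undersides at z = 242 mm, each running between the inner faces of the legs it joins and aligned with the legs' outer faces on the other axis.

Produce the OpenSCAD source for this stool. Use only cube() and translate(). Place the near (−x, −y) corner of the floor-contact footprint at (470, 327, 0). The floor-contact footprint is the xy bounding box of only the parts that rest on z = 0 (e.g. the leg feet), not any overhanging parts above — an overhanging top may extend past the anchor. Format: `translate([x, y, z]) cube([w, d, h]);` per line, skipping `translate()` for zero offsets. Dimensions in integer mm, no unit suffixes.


translate([470, 327, 370]) cube([257, 314, 27]);
translate([470, 327, 0]) cube([38, 38, 370]);
translate([689, 327, 0]) cube([38, 38, 370]);
translate([470, 603, 0]) cube([38, 38, 370]);
translate([689, 603, 0]) cube([38, 38, 370]);
translate([508, 327, 242]) cube([181, 38, 20]);
translate([508, 603, 242]) cube([181, 38, 20]);
translate([470, 365, 242]) cube([38, 238, 20]);
translate([689, 365, 242]) cube([38, 238, 20]);


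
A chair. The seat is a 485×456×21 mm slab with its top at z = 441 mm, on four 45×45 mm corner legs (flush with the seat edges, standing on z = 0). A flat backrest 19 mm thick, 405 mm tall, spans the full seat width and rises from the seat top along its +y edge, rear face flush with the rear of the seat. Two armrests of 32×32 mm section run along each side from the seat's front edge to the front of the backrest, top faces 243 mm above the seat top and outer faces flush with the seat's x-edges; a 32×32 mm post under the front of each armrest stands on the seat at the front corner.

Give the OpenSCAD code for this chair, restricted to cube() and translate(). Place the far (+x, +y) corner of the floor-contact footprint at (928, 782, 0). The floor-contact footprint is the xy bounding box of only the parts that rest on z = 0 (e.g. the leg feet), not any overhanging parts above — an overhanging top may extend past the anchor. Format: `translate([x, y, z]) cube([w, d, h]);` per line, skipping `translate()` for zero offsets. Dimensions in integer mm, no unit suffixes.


translate([443, 326, 420]) cube([485, 456, 21]);
translate([443, 326, 0]) cube([45, 45, 420]);
translate([883, 326, 0]) cube([45, 45, 420]);
translate([443, 737, 0]) cube([45, 45, 420]);
translate([883, 737, 0]) cube([45, 45, 420]);
translate([443, 763, 441]) cube([485, 19, 405]);
translate([443, 326, 652]) cube([32, 437, 32]);
translate([896, 326, 652]) cube([32, 437, 32]);
translate([443, 326, 441]) cube([32, 32, 211]);
translate([896, 326, 441]) cube([32, 32, 211]);


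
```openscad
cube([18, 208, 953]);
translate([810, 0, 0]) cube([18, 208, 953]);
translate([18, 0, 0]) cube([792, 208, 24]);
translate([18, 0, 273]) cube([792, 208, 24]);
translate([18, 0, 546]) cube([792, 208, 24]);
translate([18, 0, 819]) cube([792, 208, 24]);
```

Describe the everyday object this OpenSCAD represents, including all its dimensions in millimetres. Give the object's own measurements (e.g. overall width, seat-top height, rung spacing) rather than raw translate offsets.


An open bookshelf. Two side panels, each 18 mm thick, 208 mm deep and 953 mm tall, stand 828 mm apart (outside-to-outside). Between them sit 4 shelves, each 24 mm thick and 208 mm deep, spanning the full gap between the sides. The bottom shelf rests on the floor (its underside at z = 0) and the clear gap between one shelf's top and the next shelf's underside is 249 mm.


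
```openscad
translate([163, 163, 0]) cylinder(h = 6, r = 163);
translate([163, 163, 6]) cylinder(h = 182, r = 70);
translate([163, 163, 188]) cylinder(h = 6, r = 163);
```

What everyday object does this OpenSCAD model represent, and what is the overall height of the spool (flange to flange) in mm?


A spool. The overall height is 194 mm.

Three coaxial cylinders, large–small–large — a spool. Two 6 mm flanges and a 182 mm core give 6 + 182 + 6 = 194 mm.


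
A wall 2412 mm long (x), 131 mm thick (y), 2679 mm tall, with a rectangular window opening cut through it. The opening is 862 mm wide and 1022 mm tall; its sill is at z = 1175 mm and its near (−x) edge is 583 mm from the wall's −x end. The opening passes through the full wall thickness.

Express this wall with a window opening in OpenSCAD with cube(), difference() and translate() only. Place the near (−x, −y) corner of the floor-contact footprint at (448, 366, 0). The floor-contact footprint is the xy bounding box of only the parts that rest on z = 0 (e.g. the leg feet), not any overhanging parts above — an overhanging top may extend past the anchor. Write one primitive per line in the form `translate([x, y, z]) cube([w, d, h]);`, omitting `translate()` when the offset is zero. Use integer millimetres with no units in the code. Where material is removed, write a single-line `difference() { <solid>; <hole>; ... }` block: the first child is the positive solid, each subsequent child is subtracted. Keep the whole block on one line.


difference() { translate([448, 366, 0]) cube([2412, 131, 2679]); translate([1031, 366, 1175]) cube([862, 131, 1022]); }


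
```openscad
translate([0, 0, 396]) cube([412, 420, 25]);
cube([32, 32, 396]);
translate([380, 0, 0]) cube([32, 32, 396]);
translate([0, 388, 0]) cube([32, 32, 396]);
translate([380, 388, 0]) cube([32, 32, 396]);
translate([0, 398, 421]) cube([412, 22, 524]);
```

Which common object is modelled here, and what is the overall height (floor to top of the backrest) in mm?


A chair. The overall height is 945 mm.

A slab on four corner posts with a tall panel at the back — a chair. The seat slab sits at z = 396 with thickness 25, and the 524 mm backrest starts at the seat top, so the overall height is 396 + 25 + 524 = 945 mm.


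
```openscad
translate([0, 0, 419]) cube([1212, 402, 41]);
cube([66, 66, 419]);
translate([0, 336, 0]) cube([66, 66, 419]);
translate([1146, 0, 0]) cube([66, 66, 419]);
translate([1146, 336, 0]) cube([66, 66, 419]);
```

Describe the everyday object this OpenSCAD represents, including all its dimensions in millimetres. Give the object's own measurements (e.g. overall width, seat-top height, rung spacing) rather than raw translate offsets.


A bench: a 1212×402 mm seat slab, 41 mm thick, top at z = 460 mm, on four 66×66 mm square legs flush with the seat corners and standing on z = 0.


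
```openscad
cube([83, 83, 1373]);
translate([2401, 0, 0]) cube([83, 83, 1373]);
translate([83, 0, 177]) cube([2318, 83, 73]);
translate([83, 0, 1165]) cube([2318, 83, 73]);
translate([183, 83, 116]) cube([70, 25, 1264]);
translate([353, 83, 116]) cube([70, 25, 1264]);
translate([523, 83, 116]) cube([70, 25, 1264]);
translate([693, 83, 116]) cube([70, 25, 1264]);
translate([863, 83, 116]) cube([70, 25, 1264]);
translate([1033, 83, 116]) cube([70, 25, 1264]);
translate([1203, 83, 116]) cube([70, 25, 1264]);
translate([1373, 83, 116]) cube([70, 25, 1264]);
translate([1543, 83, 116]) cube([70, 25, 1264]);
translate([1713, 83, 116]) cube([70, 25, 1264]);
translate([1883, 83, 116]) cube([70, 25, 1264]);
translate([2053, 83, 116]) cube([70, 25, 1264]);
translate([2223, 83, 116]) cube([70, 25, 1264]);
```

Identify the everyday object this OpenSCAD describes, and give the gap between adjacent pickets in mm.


A fence section. The picket gap is 100 mm.

Two posts, two rails, 13 pickets — a fence section. Span 2318 mm holds 13 pickets of 70 mm with 14 equal gaps: ⌊(2318 − 13·70) / 14⌋ = 100 mm.


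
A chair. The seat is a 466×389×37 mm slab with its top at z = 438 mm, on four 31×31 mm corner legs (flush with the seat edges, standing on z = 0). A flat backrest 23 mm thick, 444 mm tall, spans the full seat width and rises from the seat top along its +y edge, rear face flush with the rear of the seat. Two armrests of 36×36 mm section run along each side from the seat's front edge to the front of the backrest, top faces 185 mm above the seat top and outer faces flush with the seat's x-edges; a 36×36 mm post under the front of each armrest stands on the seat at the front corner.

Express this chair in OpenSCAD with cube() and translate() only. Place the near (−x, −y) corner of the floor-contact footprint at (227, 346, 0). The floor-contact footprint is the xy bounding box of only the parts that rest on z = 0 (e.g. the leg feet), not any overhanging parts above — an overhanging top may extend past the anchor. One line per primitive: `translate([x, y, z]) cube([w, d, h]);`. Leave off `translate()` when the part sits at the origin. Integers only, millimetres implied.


translate([227, 346, 401]) cube([466, 389, 37]);
translate([227, 346, 0]) cube([31, 31, 401]);
translate([662, 346, 0]) cube([31, 31, 401]);
translate([227, 704, 0]) cube([31, 31, 401]);
translate([662, 704, 0]) cube([31, 31, 401]);
translate([227, 712, 438]) cube([466, 23, 444]);
translate([227, 346, 587]) cube([36, 366, 36]);
translate([657, 346, 587]) cube([36, 366, 36]);
translate([227, 346, 438]) cube([36, 36, 149]);
translate([657, 346, 438]) cube([36, 36, 149]);


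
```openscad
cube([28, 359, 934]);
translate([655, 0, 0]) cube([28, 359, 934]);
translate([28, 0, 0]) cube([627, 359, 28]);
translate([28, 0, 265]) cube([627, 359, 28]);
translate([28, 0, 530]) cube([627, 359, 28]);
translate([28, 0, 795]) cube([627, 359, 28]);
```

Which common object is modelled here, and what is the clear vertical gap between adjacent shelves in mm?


A bookshelf. The clear shelf gap is 237 mm.

Two tall side panels with 4 horizontal boards between them — a bookshelf. The first two shelf undersides are at z = 0 and z = 265; with shelf thickness 28, the clear gap is 265 − 0 − 28 = 237 mm.


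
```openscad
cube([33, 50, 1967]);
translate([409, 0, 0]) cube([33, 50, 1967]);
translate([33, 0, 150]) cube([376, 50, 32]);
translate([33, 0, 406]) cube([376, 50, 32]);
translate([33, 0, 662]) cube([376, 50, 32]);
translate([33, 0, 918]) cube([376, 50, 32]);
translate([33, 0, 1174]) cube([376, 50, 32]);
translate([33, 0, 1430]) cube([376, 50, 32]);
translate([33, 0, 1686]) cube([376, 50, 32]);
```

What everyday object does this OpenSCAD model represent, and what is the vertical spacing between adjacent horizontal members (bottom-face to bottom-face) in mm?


A ladder. The rung spacing is 256 mm.

Two tall 33×50 posts with 7 short bars between them — a ladder. Adjacent rungs sit at z = 150 and z = 406, so the spacing is 406 − 150 = 256 mm.


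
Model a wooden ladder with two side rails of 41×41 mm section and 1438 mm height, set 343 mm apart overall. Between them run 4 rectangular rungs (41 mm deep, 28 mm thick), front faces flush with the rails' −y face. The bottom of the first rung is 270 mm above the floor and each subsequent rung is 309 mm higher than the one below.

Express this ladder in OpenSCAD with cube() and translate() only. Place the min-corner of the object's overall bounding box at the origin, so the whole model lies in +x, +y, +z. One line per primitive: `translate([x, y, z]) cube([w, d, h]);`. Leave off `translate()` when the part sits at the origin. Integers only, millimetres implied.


cube([41, 41, 1438]);
translate([302, 0, 0]) cube([41, 41, 1438]);
translate([41, 0, 270]) cube([261, 41, 28]);
translate([41, 0, 579]) cube([261, 41, 28]);
translate([41, 0, 888]) cube([261, 41, 28]);
translate([41, 0, 1197]) cube([261, 41, 28]);


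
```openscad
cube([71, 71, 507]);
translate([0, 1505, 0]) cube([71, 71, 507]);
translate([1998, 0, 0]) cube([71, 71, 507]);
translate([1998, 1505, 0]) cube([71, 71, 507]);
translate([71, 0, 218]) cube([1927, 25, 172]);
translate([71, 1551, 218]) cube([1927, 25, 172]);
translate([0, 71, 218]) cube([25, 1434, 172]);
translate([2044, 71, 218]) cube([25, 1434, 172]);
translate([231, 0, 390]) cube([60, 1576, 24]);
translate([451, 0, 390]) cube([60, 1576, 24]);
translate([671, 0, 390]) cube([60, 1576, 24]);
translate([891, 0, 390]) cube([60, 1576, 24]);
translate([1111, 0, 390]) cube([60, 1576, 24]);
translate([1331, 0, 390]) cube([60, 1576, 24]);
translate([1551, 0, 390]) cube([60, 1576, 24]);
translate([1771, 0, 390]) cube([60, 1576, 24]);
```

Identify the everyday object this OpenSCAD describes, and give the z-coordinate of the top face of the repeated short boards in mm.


A bed frame. The slat-top height is 414 mm.

Four posts, four rails, and a row of slats — a bed frame. Slats sit on the rails at z = 218 + 172 = 390; with slat thickness 24, the top is 414 mm.


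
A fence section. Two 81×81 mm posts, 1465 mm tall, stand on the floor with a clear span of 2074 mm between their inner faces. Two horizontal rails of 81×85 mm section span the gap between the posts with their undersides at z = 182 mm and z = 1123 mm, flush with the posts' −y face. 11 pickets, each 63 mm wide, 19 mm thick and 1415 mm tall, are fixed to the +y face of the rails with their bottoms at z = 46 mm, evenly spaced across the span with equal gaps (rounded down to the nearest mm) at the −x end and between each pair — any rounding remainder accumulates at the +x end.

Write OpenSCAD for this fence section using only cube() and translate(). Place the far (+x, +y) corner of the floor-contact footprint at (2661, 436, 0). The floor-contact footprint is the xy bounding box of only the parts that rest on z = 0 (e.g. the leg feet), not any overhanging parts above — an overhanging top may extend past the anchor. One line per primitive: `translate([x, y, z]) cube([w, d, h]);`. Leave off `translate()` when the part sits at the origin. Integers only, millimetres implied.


translate([425, 355, 0]) cube([81, 81, 1465]);
translate([2580, 355, 0]) cube([81, 81, 1465]);
translate([506, 355, 182]) cube([2074, 81, 85]);
translate([506, 355, 1123]) cube([2074, 81, 85]);
translate([621, 436, 46]) cube([63, 19, 1415]);
translate([799, 436, 46]) cube([63, 19, 1415]);
translate([977, 436, 46]) cube([63, 19, 1415]);
translate([1155, 436, 46]) cube([63, 19, 1415]);
translate([1333, 436, 46]) cube([63, 19, 1415]);
translate([1511, 436, 46]) cube([63, 19, 1415]);
translate([1689, 436, 46]) cube([63, 19, 1415]);
translate([1867, 436, 46]) cube([63, 19, 1415]);
translate([2045, 436, 46]) cube([63, 19, 1415]);
translate([2223, 436, 46]) cube([63, 19, 1415]);
translate([2401, 436, 46]) cube([63, 19, 1415]);


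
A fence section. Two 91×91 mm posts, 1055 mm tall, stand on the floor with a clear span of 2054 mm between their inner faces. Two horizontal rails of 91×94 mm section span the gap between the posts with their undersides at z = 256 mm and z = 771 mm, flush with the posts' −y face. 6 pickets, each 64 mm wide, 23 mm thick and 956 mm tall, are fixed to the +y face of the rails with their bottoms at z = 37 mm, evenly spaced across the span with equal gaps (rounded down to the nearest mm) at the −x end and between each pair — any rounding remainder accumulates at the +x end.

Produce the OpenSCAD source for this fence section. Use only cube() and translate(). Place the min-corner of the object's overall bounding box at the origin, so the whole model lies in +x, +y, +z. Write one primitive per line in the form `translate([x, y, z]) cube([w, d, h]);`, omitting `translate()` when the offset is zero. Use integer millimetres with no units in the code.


cube([91, 91, 1055]);
translate([2145, 0, 0]) cube([91, 91, 1055]);
translate([91, 0, 256]) cube([2054, 91, 94]);
translate([91, 0, 771]) cube([2054, 91, 94]);
translate([329, 91, 37]) cube([64, 23, 956]);
translate([631, 91, 37]) cube([64, 23, 956]);
translate([933, 91, 37]) cube([64, 23, 956]);
translate([1235, 91, 37]) cube([64, 23, 956]);
translate([1537, 91, 37]) cube([64, 23, 956]);
translate([1839, 91, 37]) cube([64, 23, 956]);


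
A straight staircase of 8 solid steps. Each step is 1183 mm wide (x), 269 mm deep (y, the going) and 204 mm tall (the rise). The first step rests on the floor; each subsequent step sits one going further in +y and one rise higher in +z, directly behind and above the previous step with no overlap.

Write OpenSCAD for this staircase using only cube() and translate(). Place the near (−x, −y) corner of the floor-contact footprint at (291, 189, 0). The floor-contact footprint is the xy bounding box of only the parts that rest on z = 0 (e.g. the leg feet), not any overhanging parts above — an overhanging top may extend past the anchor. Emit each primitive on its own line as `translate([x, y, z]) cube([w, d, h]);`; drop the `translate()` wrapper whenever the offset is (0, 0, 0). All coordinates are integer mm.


translate([291, 189, 0]) cube([1183, 269, 204]);
translate([291, 458, 204]) cube([1183, 269, 204]);
translate([291, 727, 408]) cube([1183, 269, 204]);
translate([291, 996, 612]) cube([1183, 269, 204]);
translate([291, 1265, 816]) cube([1183, 269, 204]);
translate([291, 1534, 1020]) cube([1183, 269, 204]);
translate([291, 1803, 1224]) cube([1183, 269, 204]);
translate([291, 2072, 1428]) cube([1183, 269, 204]);


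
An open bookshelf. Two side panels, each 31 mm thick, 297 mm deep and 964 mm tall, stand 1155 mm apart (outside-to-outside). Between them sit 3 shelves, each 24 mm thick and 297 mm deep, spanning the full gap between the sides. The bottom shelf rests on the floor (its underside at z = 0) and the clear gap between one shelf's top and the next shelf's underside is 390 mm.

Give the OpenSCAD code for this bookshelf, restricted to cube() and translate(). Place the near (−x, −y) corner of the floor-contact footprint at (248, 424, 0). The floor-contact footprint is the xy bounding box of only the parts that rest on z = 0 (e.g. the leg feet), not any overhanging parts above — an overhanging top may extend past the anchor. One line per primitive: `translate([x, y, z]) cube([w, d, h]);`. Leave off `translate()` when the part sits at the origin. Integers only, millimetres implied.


translate([248, 424, 0]) cube([31, 297, 964]);
translate([1372, 424, 0]) cube([31, 297, 964]);
translate([279, 424, 0]) cube([1093, 297, 24]);
translate([279, 424, 414]) cube([1093, 297, 24]);
translate([279, 424, 828]) cube([1093, 297, 24]);


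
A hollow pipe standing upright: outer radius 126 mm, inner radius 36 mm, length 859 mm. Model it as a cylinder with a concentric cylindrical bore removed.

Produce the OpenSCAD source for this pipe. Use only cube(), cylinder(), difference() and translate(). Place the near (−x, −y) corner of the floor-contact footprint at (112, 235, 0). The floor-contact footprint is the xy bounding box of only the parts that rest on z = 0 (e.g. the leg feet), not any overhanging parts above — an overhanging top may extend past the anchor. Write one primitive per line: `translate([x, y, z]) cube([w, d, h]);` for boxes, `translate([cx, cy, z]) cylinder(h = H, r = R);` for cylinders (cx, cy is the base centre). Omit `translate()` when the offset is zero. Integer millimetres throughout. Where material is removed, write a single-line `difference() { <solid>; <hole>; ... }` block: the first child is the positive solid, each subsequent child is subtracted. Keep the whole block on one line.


difference() { translate([238, 361, 0]) cylinder(h = 859, r = 126); translate([238, 361, 0]) cylinder(h = 859, r = 36); }


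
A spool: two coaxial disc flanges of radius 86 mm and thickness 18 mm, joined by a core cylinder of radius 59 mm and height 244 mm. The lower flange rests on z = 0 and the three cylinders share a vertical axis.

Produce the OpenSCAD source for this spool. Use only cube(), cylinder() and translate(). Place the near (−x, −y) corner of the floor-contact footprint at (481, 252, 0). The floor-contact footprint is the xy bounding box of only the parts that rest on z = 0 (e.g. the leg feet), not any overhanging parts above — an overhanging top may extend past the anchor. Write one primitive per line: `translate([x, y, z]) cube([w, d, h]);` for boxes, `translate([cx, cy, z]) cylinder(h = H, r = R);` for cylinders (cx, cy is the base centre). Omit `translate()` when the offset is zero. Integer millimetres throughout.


translate([567, 338, 0]) cylinder(h = 18, r = 86);
translate([567, 338, 18]) cylinder(h = 244, r = 59);
translate([567, 338, 262]) cylinder(h = 18, r = 86);


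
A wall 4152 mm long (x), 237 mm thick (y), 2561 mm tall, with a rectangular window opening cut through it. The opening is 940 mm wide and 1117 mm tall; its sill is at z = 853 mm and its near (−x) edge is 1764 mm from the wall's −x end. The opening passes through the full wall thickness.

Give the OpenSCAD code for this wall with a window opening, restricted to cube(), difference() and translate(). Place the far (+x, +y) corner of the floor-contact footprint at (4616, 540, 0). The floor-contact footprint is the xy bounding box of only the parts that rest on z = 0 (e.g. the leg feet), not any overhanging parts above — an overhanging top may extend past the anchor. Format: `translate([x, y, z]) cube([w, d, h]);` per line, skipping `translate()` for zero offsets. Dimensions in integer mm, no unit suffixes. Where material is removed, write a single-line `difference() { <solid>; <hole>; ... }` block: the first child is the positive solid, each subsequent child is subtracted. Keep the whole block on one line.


difference() { translate([464, 303, 0]) cube([4152, 237, 2561]); translate([2228, 303, 853]) cube([940, 237, 1117]); }


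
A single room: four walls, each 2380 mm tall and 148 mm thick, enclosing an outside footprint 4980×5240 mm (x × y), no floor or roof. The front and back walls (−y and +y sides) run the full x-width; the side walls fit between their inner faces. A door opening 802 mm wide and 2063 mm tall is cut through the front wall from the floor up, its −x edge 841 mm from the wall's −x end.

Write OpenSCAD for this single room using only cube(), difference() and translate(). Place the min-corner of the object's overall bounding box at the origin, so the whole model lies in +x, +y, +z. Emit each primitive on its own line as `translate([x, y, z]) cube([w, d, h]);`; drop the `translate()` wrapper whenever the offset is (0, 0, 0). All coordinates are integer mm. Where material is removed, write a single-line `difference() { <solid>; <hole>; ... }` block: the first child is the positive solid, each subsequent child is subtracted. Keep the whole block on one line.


difference() { cube([4980, 148, 2380]); translate([841, 0, 0]) cube([802, 148, 2063]); }
translate([0, 5092, 0]) cube([4980, 148, 2380]);
translate([0, 148, 0]) cube([148, 4944, 2380]);
translate([4832, 148, 0]) cube([148, 4944, 2380]);


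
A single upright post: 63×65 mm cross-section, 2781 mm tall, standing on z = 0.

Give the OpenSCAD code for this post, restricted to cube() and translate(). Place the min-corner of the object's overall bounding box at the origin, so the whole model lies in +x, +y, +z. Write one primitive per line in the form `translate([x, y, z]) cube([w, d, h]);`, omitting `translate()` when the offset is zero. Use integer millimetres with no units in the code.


cube([63, 65, 2781]);


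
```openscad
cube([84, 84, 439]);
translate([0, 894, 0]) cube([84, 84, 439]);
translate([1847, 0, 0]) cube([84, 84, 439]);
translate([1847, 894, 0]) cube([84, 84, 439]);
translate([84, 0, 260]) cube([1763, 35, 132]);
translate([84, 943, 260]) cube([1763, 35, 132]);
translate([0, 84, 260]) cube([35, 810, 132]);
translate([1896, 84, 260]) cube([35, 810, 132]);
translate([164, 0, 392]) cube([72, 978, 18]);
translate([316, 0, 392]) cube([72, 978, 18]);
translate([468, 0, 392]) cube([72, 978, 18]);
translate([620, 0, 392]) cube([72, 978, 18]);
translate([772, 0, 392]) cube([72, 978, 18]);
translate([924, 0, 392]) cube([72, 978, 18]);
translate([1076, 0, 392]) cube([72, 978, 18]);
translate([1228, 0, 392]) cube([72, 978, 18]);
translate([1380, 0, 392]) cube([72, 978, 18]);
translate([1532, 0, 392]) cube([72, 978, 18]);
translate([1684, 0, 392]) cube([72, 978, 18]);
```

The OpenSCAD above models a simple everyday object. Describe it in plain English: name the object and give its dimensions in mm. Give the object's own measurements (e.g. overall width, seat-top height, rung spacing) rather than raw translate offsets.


A bed frame 1931 mm long (x) by 978 mm wide (y). Four 84×84 mm corner posts, 439 mm tall, at the corners of the footprint. Four rails of 35 mm thickness and 132 mm height run between adjacent posts with their undersides at z = 260 mm, their outer faces flush with the outside of the frame (the two x-running rails run between the posts' inner faces; the two y-running rails run between the posts' inner faces). 11 slats, each 72 mm wide (x) and 18 mm thick, lie across the top of the two x-running rails, running the full 978 mm width of the frame in y; along x they sit between the end posts with a 80 mm gap after the −x posts and between neighbouring slats, leaving 91 mm before the +x posts.


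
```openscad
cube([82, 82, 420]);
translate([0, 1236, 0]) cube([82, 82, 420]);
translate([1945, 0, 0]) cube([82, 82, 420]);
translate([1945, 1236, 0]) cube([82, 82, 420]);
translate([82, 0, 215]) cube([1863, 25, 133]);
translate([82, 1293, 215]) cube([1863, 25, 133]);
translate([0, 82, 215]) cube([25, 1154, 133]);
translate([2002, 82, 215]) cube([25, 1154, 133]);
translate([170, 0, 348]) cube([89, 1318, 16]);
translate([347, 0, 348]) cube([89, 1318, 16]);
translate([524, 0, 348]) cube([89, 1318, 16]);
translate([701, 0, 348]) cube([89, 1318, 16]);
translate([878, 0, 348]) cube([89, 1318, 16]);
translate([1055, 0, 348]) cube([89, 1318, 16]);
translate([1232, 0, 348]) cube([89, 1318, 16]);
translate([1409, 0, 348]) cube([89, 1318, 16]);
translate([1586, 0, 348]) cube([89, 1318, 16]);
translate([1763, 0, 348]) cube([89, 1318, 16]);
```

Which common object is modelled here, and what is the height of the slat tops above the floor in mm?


A bed frame. The slat-top height is 364 mm.

Four posts, four rails, and a row of slats — a bed frame. Slats sit on the rails at z = 215 + 133 = 348; with slat thickness 16, the top is 364 mm.


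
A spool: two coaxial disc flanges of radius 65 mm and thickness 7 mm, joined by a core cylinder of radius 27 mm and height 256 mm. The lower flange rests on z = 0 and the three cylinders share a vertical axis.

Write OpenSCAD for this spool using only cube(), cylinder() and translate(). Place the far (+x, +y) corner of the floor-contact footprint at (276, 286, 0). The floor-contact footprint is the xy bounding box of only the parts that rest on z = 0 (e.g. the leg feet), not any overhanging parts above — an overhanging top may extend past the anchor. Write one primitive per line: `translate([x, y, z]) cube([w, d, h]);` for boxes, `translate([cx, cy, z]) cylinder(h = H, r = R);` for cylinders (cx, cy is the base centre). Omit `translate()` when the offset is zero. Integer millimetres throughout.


translate([211, 221, 0]) cylinder(h = 7, r = 65);
translate([211, 221, 7]) cylinder(h = 256, r = 27);
translate([211, 221, 263]) cylinder(h = 7, r = 65);


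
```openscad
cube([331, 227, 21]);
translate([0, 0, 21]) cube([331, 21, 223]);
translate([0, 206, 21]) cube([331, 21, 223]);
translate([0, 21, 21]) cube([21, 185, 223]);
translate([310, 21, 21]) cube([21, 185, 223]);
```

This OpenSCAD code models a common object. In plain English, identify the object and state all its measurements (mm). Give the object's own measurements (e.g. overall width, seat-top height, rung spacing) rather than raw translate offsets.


An open-topped rectangular box: outside dimensions 331×227×244 mm, with a uniform wall and base thickness of 21 mm. The base is a full 331×227 slab on the floor; four walls sit on top of the base. The front and back walls (the −y and +y sides) span the full width; the two side walls fit between them.
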